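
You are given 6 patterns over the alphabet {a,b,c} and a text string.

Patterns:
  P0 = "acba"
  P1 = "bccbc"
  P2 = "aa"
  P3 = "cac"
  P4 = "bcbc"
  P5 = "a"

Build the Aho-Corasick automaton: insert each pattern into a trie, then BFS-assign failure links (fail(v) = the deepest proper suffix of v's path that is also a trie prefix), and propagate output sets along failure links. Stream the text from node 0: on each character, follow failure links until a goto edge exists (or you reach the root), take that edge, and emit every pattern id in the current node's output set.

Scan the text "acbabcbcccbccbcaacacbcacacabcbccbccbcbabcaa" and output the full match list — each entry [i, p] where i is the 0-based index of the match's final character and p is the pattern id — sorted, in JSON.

Build automaton:
Trie nodes:
  0='ε' goto a→1 b→5 c→11
  1='a' goto a→10 c→2  ←P5
  2='ac' goto b→3
  3='acb' goto a→4
  4='acba' goto ·  ←P0
  5='b' goto c→6
  6='bc' goto b→14 c→7
  7='bcc' goto b→8
  8='bccb' goto c→9
  9='bccbc' goto ·  ←P1
  10='aa' goto ·  ←P2
  11='c' goto a→12
  12='ca' goto c→13
  13='cac' goto ·  ←P3
  14='bcb' goto c→15
  15='bcbc' goto ·  ←P4

Failure links (BFS by depth):
  fail(1) 'a': from fail(0)=0 chase 'a': 0 ⇒ 0;  out={5}∪out(0)={5}
  fail(5) 'b': from fail(0)=0 chase 'b': 0 ⇒ 0;  out=∅∪out(0)=∅
  fail(11) 'c': from fail(0)=0 chase 'c': 0 ⇒ 0;  out=∅∪out(0)=∅
  fail(2) 'ac': from fail(1)=0 chase 'c': 0 ⇒ 11;  out=∅∪out(11)=∅
  fail(6) 'bc': from fail(5)=0 chase 'c': 0 ⇒ 11;  out=∅∪out(11)=∅
  fail(10) 'aa': from fail(1)=0 chase 'a': 0 ⇒ 1;  out={2}∪out(1)={2,5}
  fail(12) 'ca': from fail(11)=0 chase 'a': 0 ⇒ 1;  out=∅∪out(1)={5}
  fail(3) 'acb': from fail(2)=11 chase 'b': 11→0 ⇒ 5;  out=∅∪out(5)=∅
  fail(7) 'bcc': from fail(6)=11 chase 'c': 11→0 ⇒ 11;  out=∅∪out(11)=∅
  fail(13) 'cac': from fail(12)=1 chase 'c': 1 ⇒ 2;  out={3}∪out(2)={3}
  fail(14) 'bcb': from fail(6)=11 chase 'b': 11→0 ⇒ 5;  out=∅∪out(5)=∅
  fail(4) 'acba': from fail(3)=5 chase 'a': 5→0 ⇒ 1;  out={0}∪out(1)={0,5}
  fail(8) 'bccb': from fail(7)=11 chase 'b': 11→0 ⇒ 5;  out=∅∪out(5)=∅
  fail(15) 'bcbc': from fail(14)=5 chase 'c': 5 ⇒ 6;  out={4}∪out(6)={4}
  fail(9) 'bccbc': from fail(8)=5 chase 'c': 5 ⇒ 6;  out={1}∪out(6)={1}

Run:
[0] read 'a'  n0⇒n1  emit P5@[0:0]
[1] read 'c'  n1⇒n2
[2] read 'b'  n2⇒n3
[3] read 'a'  n3⇒n4  emit P0@[0:3],P5@[3:3]
[4] read 'b'  n4⇒n5 (via fail)
[5] read 'c'  n5⇒n6
[6] read 'b'  n6⇒n14
[7] read 'c'  n14⇒n15  emit P4@[4:7]
[8] read 'c'  n15⇒n7 (via fail)
[9] read 'c'  n7⇒n11 (via fail)
[10] read 'b'  n11⇒n5 (via fail)
[11] read 'c'  n5⇒n6
[12] read 'c'  n6⇒n7
[13] read 'b'  n7⇒n8
[14] read 'c'  n8⇒n9  emit P1@[10:14]
[15] read 'a'  n9⇒n12 (via fail)  emit P5@[15:15]
[16] read 'a'  n12⇒n10 (via fail)  emit P2@[15:16],P5@[16:16]
[17] read 'c'  n10⇒n2 (via fail)
[18] read 'a'  n2⇒n12 (via fail)  emit P5@[18:18]
[19] read 'c'  n12⇒n13  emit P3@[17:19]
[20] read 'b'  n13⇒n3 (via fail)
[21] read 'c'  n3⇒n6 (via fail)
[22] read 'a'  n6⇒n12 (via fail)  emit P5@[22:22]
[23] read 'c'  n12⇒n13  emit P3@[21:23]
[24] read 'a'  n13⇒n12 (via fail)  emit P5@[24:24]
[25] read 'c'  n12⇒n13  emit P3@[23:25]
[26] read 'a'  n13⇒n12 (via fail)  emit P5@[26:26]
[27] read 'b'  n12⇒n5 (via fail)
[28] read 'c'  n5⇒n6
[29] read 'b'  n6⇒n14
[30] read 'c'  n14⇒n15  emit P4@[27:30]
[31] read 'c'  n15⇒n7 (via fail)
[32] read 'b'  n7⇒n8
[33] read 'c'  n8⇒n9  emit P1@[29:33]
[34] read 'c'  n9⇒n7 (via fail)
[35] read 'b'  n7⇒n8
[36] read 'c'  n8⇒n9  emit P1@[32:36]
[37] read 'b'  n9⇒n14 (via fail)
[38] read 'a'  n14⇒n1 (via fail)  emit P5@[38:38]
[39] read 'b'  n1⇒n5 (via fail)
[40] read 'c'  n5⇒n6
[41] read 'a'  n6⇒n12 (via fail)  emit P5@[41:41]
[42] read 'a'  n12⇒n10 (via fail)  emit P2@[41:42],P5@[42:42]

Result: [[0,5],[3,0],[3,5],[7,4],[14,1],[15,5],[16,2],[16,5],[18,5],[19,3],[22,5],[23,3],[24,5],[25,3],[26,5],[30,4],[33,1],[36,1],[38,5],[41,5],[42,2],[42,5]]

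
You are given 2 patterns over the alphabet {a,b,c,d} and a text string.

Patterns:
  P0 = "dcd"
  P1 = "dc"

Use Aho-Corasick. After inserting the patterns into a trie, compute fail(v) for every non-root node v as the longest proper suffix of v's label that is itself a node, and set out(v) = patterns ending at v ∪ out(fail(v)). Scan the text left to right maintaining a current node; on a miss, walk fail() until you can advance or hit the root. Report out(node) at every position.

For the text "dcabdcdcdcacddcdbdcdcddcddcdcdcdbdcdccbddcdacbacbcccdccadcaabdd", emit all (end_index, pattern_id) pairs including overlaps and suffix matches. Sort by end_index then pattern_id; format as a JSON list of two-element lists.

Build:
Trie (insert patterns):
  n0 'ε': d→1
  n1 'd': c→2
  n2 'dc': d→3  ←P1
  n3 'dcd': ·  ←P0

Failure links (BFS by depth):
  fail(1) 'd': from fail(0)=0 chase 'd': 0 ⇒ 0;  out=∅∪out(0)=∅
  fail(2) 'dc': from fail(1)=0 chase 'c': 0 ⇒ 0;  out={1}∪out(0)={1}
  fail(3) 'dcd': from fail(2)=0 chase 'd': 0 ⇒ 1;  out={0}∪out(1)={0}

Scan:
i=0 'd': node 0→1
i=1 'c': node 1→2  → match P1@[0:1]
i=2 'a': node 2→0 (via fail)
i=3 'b': node 0→0
i=4 'd': node 0→1
i=5 'c': node 1→2  → match P1@[4:5]
i=6 'd': node 2→3  → match P0@[4:6]
i=7 'c': node 3→2 (via fail)  → match P1@[6:7]
i=8 'd': node 2→3  → match P0@[6:8]
i=9 'c': node 3→2 (via fail)  → match P1@[8:9]
i=10 'a': node 2→0 (via fail)
i=11 'c': node 0→0
i=12 'd': node 0→1
i=13 'd': node 1→1 (via fail)
i=14 'c': node 1→2  → match P1@[13:14]
i=15 'd': node 2→3  → match P0@[13:15]
i=16 'b': node 3→0 (via fail)
i=17 'd': node 0→1
i=18 'c': node 1→2  → match P1@[17:18]
i=19 'd': node 2→3  → match P0@[17:19]
i=20 'c': node 3→2 (via fail)  → match P1@[19:20]
i=21 'd': node 2→3  → match P0@[19:21]
i=22 'd': node 3→1 (via fail)
i=23 'c': node 1→2  → match P1@[22:23]
i=24 'd': node 2→3  → match P0@[22:24]
i=25 'd': node 3→1 (via fail)
i=26 'c': node 1→2  → match P1@[25:26]
i=27 'd': node 2→3  → match P0@[25:27]
i=28 'c': node 3→2 (via fail)  → match P1@[27:28]
i=29 'd': node 2→3  → match P0@[27:29]
i=30 'c': node 3→2 (via fail)  → match P1@[29:30]
i=31 'd': node 2→3  → match P0@[29:31]
i=32 'b': node 3→0 (via fail)
i=33 'd': node 0→1
i=34 'c': node 1→2  → match P1@[33:34]
i=35 'd': node 2→3  → match P0@[33:35]
i=36 'c': node 3→2 (via fail)  → match P1@[35:36]
i=37 'c': node 2→0 (via fail)
i=38 'b': node 0→0
i=39 'd': node 0→1
i=40 'd': node 1→1 (via fail)
i=41 'c': node 1→2  → match P1@[40:41]
i=42 'd': node 2→3  → match P0@[40:42]
i=43 'a': node 3→0 (via fail)
i=44 'c': node 0→0
i=45 'b': node 0→0
i=46 'a': node 0→0
i=47 'c': node 0→0
i=48 'b': node 0→0
i=49 'c': node 0→0
i=50 'c': node 0→0
i=51 'c': node 0→0
i=52 'd': node 0→1
i=53 'c': node 1→2  → match P1@[52:53]
i=54 'c': node 2→0 (via fail)
i=55 'a': node 0→0
i=56 'd': node 0→1
i=57 'c': node 1→2  → match P1@[56:57]
i=58 'a': node 2→0 (via fail)
i=59 'a': node 0→0
i=60 'b': node 0→0
i=61 'd': node 0→1
i=62 'd': node 1→1 (via fail)

Result: [[1,1],[5,1],[6,0],[7,1],[8,0],[9,1],[14,1],[15,0],[18,1],[19,0],[20,1],[21,0],[23,1],[24,0],[26,1],[27,0],[28,1],[29,0],[30,1],[31,0],[34,1],[35,0],[36,1],[41,1],[42,0],[53,1],[57,1]]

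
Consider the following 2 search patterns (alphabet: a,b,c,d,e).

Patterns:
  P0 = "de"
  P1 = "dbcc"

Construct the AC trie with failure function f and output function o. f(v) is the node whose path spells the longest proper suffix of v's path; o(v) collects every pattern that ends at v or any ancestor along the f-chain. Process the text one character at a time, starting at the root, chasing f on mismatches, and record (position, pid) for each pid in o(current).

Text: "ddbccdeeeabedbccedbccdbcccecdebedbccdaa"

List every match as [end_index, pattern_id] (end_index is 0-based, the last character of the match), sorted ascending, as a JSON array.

Construct AC machine:
Trie (insert patterns):
  0='ε' goto d→1
  1='d' goto b→3 e→2
  2='de' goto ·  [P0 ends]
  3='db' goto c→4
  4='dbc' goto c→5
  5='dbcc' goto ·  [P1 ends]

Failure links (BFS by depth):
  n1('d'): parent n0 fail=0; on 'd' 0 → fail=0;  out ∅∪∅=∅
  n2('de'): parent n1 fail=0; on 'e' 0 → fail=0;  out {0}∪∅={0}
  n3('db'): parent n1 fail=0; on 'b' 0 → fail=0;  out ∅∪∅=∅
  n4('dbc'): parent n3 fail=0; on 'c' 0 → fail=0;  out ∅∪∅=∅
  n5('dbcc'): parent n4 fail=0; on 'c' 0 → fail=0;  out {1}∪∅={1}

Scan:
i=0 'd': node 0→1
i=1 'd': node 1→1 ·f
i=2 'b': node 1→3
i=3 'c': node 3→4
i=4 'c': node 4→5  emit P1@[1:4]
i=5 'd': node 5→1 ·f
i=6 'e': node 1→2  emit P0@[5:6]
i=7 'e': node 2→0 ·f
i=8 'e': node 0→0
i=9 'a': node 0→0
i=10 'b': node 0→0
i=11 'e': node 0→0
i=12 'd': node 0→1
i=13 'b': node 1→3
i=14 'c': node 3→4
i=15 'c': node 4→5  emit P1@[12:15]
i=16 'e': node 5→0 ·f
i=17 'd': node 0→1
i=18 'b': node 1→3
i=19 'c': node 3→4
i=20 'c': node 4→5  emit P1@[17:20]
i=21 'd': node 5→1 ·f
i=22 'b': node 1→3
i=23 'c': node 3→4
i=24 'c': node 4→5  emit P1@[21:24]
i=25 'c': node 5→0 ·f
i=26 'e': node 0→0
i=27 'c': node 0→0
i=28 'd': node 0→1
i=29 'e': node 1→2  emit P0@[28:29]
i=30 'b': node 2→0 ·f
i=31 'e': node 0→0
i=32 'd': node 0→1
i=33 'b': node 1→3
i=34 'c': node 3→4
i=35 'c': node 4→5  emit P1@[32:35]
i=36 'd': node 5→1 ·f
i=37 'a': node 1→0 ·f
i=38 'a': node 0→0

All matches (sorted): [[4,1],[6,0],[15,1],[20,1],[24,1],[29,0],[35,1]]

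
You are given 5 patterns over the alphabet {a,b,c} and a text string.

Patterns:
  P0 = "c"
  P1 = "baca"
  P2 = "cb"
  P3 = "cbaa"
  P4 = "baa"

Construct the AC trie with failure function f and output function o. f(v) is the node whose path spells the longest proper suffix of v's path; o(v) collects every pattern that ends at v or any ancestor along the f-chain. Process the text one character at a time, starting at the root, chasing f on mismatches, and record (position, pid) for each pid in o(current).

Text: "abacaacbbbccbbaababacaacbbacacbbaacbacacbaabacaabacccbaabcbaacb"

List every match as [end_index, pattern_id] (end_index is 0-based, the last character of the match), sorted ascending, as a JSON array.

Construct AC machine:
Trie nodes:
  0='ε' goto b→2 c→1
  1='c' goto b→6  ←P0
  2='b' goto a→3
  3='ba' goto a→9 c→4
  4='bac' goto a→5
  5='baca' goto ·  ←P1
  6='cb' goto a→7  ←P2
  7='cba' goto a→8
  8='cbaa' goto ·  ←P3
  9='baa' goto ·  ←P4

Failure links (BFS by depth):
  fail(1) 'c': from fail(0)=0 chase 'c': 0 ⇒ 0;  out={0}∪out(0)={0}
  fail(2) 'b': from fail(0)=0 chase 'b': 0 ⇒ 0;  out=∅∪out(0)=∅
  fail(3) 'ba': from fail(2)=0 chase 'a': 0 ⇒ 0;  out=∅∪out(0)=∅
  fail(6) 'cb': from fail(1)=0 chase 'b': 0 ⇒ 2;  out={2}∪out(2)={2}
  fail(4) 'bac': from fail(3)=0 chase 'c': 0 ⇒ 1;  out=∅∪out(1)={0}
  fail(7) 'cba': from fail(6)=2 chase 'a': 2 ⇒ 3;  out=∅∪out(3)=∅
  fail(9) 'baa': from fail(3)=0 chase 'a': 0 ⇒ 0;  out={4}∪out(0)={4}
  fail(5) 'baca': from fail(4)=1 chase 'a': 1→0 ⇒ 0;  out={1}∪out(0)={1}
  fail(8) 'cbaa': from fail(7)=3 chase 'a': 3 ⇒ 9;  out={3}∪out(9)={3,4}

Run:
pos 0 'a': at 0
pos 1 'b': at 2
pos 2 'a': at 3
pos 3 'c': at 4  → match P0@[3:3]
pos 4 'a': at 5  → match P1@[1:4]
pos 5 'a': at 0 (fail-walked)
pos 6 'c': at 1  → match P0@[6:6]
pos 7 'b': at 6  → match P2@[6:7]
pos 8 'b': at 2 (fail-walked)
pos 9 'b': at 2 (fail-walked)
pos 10 'c': at 1 (fail-walked)  → match P0@[10:10]
pos 11 'c': at 1 (fail-walked)  → match P0@[11:11]
pos 12 'b': at 6  → match P2@[11:12]
pos 13 'b': at 2 (fail-walked)
pos 14 'a': at 3
pos 15 'a': at 9  → match P4@[13:15]
pos 16 'b': at 2 (fail-walked)
pos 17 'a': at 3
pos 18 'b': at 2 (fail-walked)
pos 19 'a': at 3
pos 20 'c': at 4  → match P0@[20:20]
pos 21 'a': at 5  → match P1@[18:21]
pos 22 'a': at 0 (fail-walked)
pos 23 'c': at 1  → match P0@[23:23]
pos 24 'b': at 6  → match P2@[23:24]
pos 25 'b': at 2 (fail-walked)
pos 26 'a': at 3
pos 27 'c': at 4  → match P0@[27:27]
pos 28 'a': at 5  → match P1@[25:28]
pos 29 'c': at 1 (fail-walked)  → match P0@[29:29]
pos 30 'b': at 6  → match P2@[29:30]
pos 31 'b': at 2 (fail-walked)
pos 32 'a': at 3
pos 33 'a': at 9  → match P4@[31:33]
pos 34 'c': at 1 (fail-walked)  → match P0@[34:34]
pos 35 'b': at 6  → match P2@[34:35]
pos 36 'a': at 7
pos 37 'c': at 4 (fail-walked)  → match P0@[37:37]
pos 38 'a': at 5  → match P1@[35:38]
pos 39 'c': at 1 (fail-walked)  → match P0@[39:39]
pos 40 'b': at 6  → match P2@[39:40]
pos 41 'a': at 7
pos 42 'a': at 8  → match P3@[39:42],P4@[40:42]
pos 43 'b': at 2 (fail-walked)
pos 44 'a': at 3
pos 45 'c': at 4  → match P0@[45:45]
pos 46 'a': at 5  → match P1@[43:46]
pos 47 'a': at 0 (fail-walked)
pos 48 'b': at 2
pos 49 'a': at 3
pos 50 'c': at 4  → match P0@[50:50]
pos 51 'c': at 1 (fail-walked)  → match P0@[51:51]
pos 52 'c': at 1 (fail-walked)  → match P0@[52:52]
pos 53 'b': at 6  → match P2@[52:53]
pos 54 'a': at 7
pos 55 'a': at 8  → match P3@[52:55],P4@[53:55]
pos 56 'b': at 2 (fail-walked)
pos 57 'c': at 1 (fail-walked)  → match P0@[57:57]
pos 58 'b': at 6  → match P2@[57:58]
pos 59 'a': at 7
pos 60 'a': at 8  → match P3@[57:60],P4@[58:60]
pos 61 'c': at 1 (fail-walked)  → match P0@[61:61]
pos 62 'b': at 6  → match P2@[61:62]

Matches: [[3,0],[4,1],[6,0],[7,2],[10,0],[11,0],[12,2],[15,4],[20,0],[21,1],[23,0],[24,2],[27,0],[28,1],[29,0],[30,2],[33,4],[34,0],[35,2],[37,0],[38,1],[39,0],[40,2],[42,3],[42,4],[45,0],[46,1],[50,0],[51,0],[52,0],[53,2],[55,3],[55,4],[57,0],[58,2],[60,3],[60,4],[61,0],[62,2]]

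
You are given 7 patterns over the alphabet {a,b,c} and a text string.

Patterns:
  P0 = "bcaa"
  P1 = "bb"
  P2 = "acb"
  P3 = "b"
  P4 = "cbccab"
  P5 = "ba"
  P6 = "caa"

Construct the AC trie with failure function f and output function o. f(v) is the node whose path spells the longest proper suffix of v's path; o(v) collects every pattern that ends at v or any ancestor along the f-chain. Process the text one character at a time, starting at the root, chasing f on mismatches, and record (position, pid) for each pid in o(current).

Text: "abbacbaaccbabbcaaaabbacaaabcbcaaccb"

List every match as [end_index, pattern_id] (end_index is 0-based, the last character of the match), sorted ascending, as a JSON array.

Build:
Trie (insert patterns):
  0='ε' goto a→6 b→1 c→9
  1='b' goto a→15 b→5 c→2  [P3 ends]
  2='bc' goto a→3
  3='bca' goto a→4
  4='bcaa' goto ·  [P0 ends]
  5='bb' goto ·  [P1 ends]
  6='a' goto c→7
  7='ac' goto b→8
  8='acb' goto ·  [P2 ends]
  9='c' goto a→16 b→10
  10='cb' goto c→11
  11='cbc' goto c→12
  12='cbcc' goto a→13
  13='cbcca' goto b→14
  14='cbccab' goto ·  [P4 ends]
  15='ba' goto ·  [P5 ends]
  16='ca' goto a→17
  17='caa' goto ·  [P6 ends]

Failure links (BFS by depth):
  n1('b'): parent n0 fail=0; on 'b' 0 → fail=0;  out {3}∪∅={3}
  n6('a'): parent n0 fail=0; on 'a' 0 → fail=0;  out ∅∪∅=∅
  n9('c'): parent n0 fail=0; on 'c' 0 → fail=0;  out ∅∪∅=∅
  n2('bc'): parent n1 fail=0; on 'c' 0 → fail=9;  out ∅∪∅=∅
  n5('bb'): parent n1 fail=0; on 'b' 0 → fail=1;  out {1}∪{3}={1,3}
  n7('ac'): parent n6 fail=0; on 'c' 0 → fail=9;  out ∅∪∅=∅
  n10('cb'): parent n9 fail=0; on 'b' 0 → fail=1;  out ∅∪{3}={3}
  n15('ba'): parent n1 fail=0; on 'a' 0 → fail=6;  out {5}∪∅={5}
  n16('ca'): parent n9 fail=0; on 'a' 0 → fail=6;  out ∅∪∅=∅
  n3('bca'): parent n2 fail=9; on 'a' 9 → fail=16;  out ∅∪∅=∅
  n8('acb'): parent n7 fail=9; on 'b' 9 → fail=10;  out {2}∪{3}={2,3}
  n11('cbc'): parent n10 fail=1; on 'c' 1 → fail=2;  out ∅∪∅=∅
  n17('caa'): parent n16 fail=6; on 'a' 6→0 → fail=6;  out {6}∪∅={6}
  n4('bcaa'): parent n3 fail=16; on 'a' 16 → fail=17;  out {0}∪{6}={0,6}
  n12('cbcc'): parent n11 fail=2; on 'c' 2→9→0 → fail=9;  out ∅∪∅=∅
  n13('cbcca'): parent n12 fail=9; on 'a' 9 → fail=16;  out ∅∪∅=∅
  n14('cbccab'): parent n13 fail=16; on 'b' 16→6→0 → fail=1;  out {4}∪{3}={3,4}

Text stream:
i=0 'a': node 0→6
i=1 'b': node 6→1 (via fail)  → match P3@[1:1]
i=2 'b': node 1→5  → match P1@[1:2],P3@[2:2]
i=3 'a': node 5→15 (via fail)  → match P5@[2:3]
i=4 'c': node 15→7 (via fail)
i=5 'b': node 7→8  → match P2@[3:5],P3@[5:5]
i=6 'a': node 8→15 (via fail)  → match P5@[5:6]
i=7 'a': node 15→6 (via fail)
i=8 'c': node 6→7
i=9 'c': node 7→9 (via fail)
i=10 'b': node 9→10  → match P3@[10:10]
i=11 'a': node 10→15 (via fail)  → match P5@[10:11]
i=12 'b': node 15→1 (via fail)  → match P3@[12:12]
i=13 'b': node 1→5  → match P1@[12:13],P3@[13:13]
i=14 'c': node 5→2 (via fail)
i=15 'a': node 2→3
i=16 'a': node 3→4  → match P0@[13:16],P6@[14:16]
i=17 'a': node 4→6 (via fail)
i=18 'a': node 6→6 (via fail)
i=19 'b': node 6→1 (via fail)  → match P3@[19:19]
i=20 'b': node 1→5  → match P1@[19:20],P3@[20:20]
i=21 'a': node 5→15 (via fail)  → match P5@[20:21]
i=22 'c': node 15→7 (via fail)
i=23 'a': node 7→16 (via fail)
i=24 'a': node 16→17  → match P6@[22:24]
i=25 'a': node 17→6 (via fail)
i=26 'b': node 6→1 (via fail)  → match P3@[26:26]
i=27 'c': node 1→2
i=28 'b': node 2→10 (via fail)  → match P3@[28:28]
i=29 'c': node 10→11
i=30 'a': node 11→3 (via fail)
i=31 'a': node 3→4  → match P0@[28:31],P6@[29:31]
i=32 'c': node 4→7 (via fail)
i=33 'c': node 7→9 (via fail)
i=34 'b': node 9→10  → match P3@[34:34]

Matches: [[1,3],[2,1],[2,3],[3,5],[5,2],[5,3],[6,5],[10,3],[11,5],[12,3],[13,1],[13,3],[16,0],[16,6],[19,3],[20,1],[20,3],[21,5],[24,6],[26,3],[28,3],[31,0],[31,6],[34,3]]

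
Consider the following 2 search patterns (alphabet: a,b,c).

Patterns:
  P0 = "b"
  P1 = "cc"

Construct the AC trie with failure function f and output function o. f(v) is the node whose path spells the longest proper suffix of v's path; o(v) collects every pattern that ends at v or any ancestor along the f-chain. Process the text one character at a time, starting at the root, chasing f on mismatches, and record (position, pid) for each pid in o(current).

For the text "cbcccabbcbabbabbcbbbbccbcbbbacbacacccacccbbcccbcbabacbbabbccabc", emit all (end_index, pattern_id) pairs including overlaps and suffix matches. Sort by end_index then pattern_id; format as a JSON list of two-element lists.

Build:
Trie (insert patterns):
  n0 'ε': b→1 c→2
  n1 'b': ·  ←P0
  n2 'c': c→3
  n3 'cc': ·  ←P1

BFS fail/out derivation:
  n1('b'): parent n0 fail=0; on 'b' 0 → fail=0;  out {0}∪∅={0}
  n2('c'): parent n0 fail=0; on 'c' 0 → fail=0;  out ∅∪∅=∅
  n3('cc'): parent n2 fail=0; on 'c' 0 → fail=2;  out {1}∪∅={1}

Text stream:
[0] read 'c'  n0⇒n2
[1] read 'b'  n2⇒n1 ·f  emit P0@[1:1]
[2] read 'c'  n1⇒n2 ·f
[3] read 'c'  n2⇒n3  emit P1@[2:3]
[4] read 'c'  n3⇒n3 ·f  emit P1@[3:4]
[5] read 'a'  n3⇒n0 ·f
[6] read 'b'  n0⇒n1  emit P0@[6:6]
[7] read 'b'  n1⇒n1 ·f  emit P0@[7:7]
[8] read 'c'  n1⇒n2 ·f
[9] read 'b'  n2⇒n1 ·f  emit P0@[9:9]
[10] read 'a'  n1⇒n0 ·f
[11] read 'b'  n0⇒n1  emit P0@[11:11]
[12] read 'b'  n1⇒n1 ·f  emit P0@[12:12]
[13] read 'a'  n1⇒n0 ·f
[14] read 'b'  n0⇒n1  emit P0@[14:14]
[15] read 'b'  n1⇒n1 ·f  emit P0@[15:15]
[16] read 'c'  n1⇒n2 ·f
[17] read 'b'  n2⇒n1 ·f  emit P0@[17:17]
[18] read 'b'  n1⇒n1 ·f  emit P0@[18:18]
[19] read 'b'  n1⇒n1 ·f  emit P0@[19:19]
[20] read 'b'  n1⇒n1 ·f  emit P0@[20:20]
[21] read 'c'  n1⇒n2 ·f
[22] read 'c'  n2⇒n3  emit P1@[21:22]
[23] read 'b'  n3⇒n1 ·f  emit P0@[23:23]
[24] read 'c'  n1⇒n2 ·f
[25] read 'b'  n2⇒n1 ·f  emit P0@[25:25]
[26] read 'b'  n1⇒n1 ·f  emit P0@[26:26]
[27] read 'b'  n1⇒n1 ·f  emit P0@[27:27]
[28] read 'a'  n1⇒n0 ·f
[29] read 'c'  n0⇒n2
[30] read 'b'  n2⇒n1 ·f  emit P0@[30:30]
[31] read 'a'  n1⇒n0 ·f
[32] read 'c'  n0⇒n2
[33] read 'a'  n2⇒n0 ·f
[34] read 'c'  n0⇒n2
[35] read 'c'  n2⇒n3  emit P1@[34:35]
[36] read 'c'  n3⇒n3 ·f  emit P1@[35:36]
[37] read 'a'  n3⇒n0 ·f
[38] read 'c'  n0⇒n2
[39] read 'c'  n2⇒n3  emit P1@[38:39]
[40] read 'c'  n3⇒n3 ·f  emit P1@[39:40]
[41] read 'b'  n3⇒n1 ·f  emit P0@[41:41]
[42] read 'b'  n1⇒n1 ·f  emit P0@[42:42]
[43] read 'c'  n1⇒n2 ·f
[44] read 'c'  n2⇒n3  emit P1@[43:44]
[45] read 'c'  n3⇒n3 ·f  emit P1@[44:45]
[46] read 'b'  n3⇒n1 ·f  emit P0@[46:46]
[47] read 'c'  n1⇒n2 ·f
[48] read 'b'  n2⇒n1 ·f  emit P0@[48:48]
[49] read 'a'  n1⇒n0 ·f
[50] read 'b'  n0⇒n1  emit P0@[50:50]
[51] read 'a'  n1⇒n0 ·f
[52] read 'c'  n0⇒n2
[53] read 'b'  n2⇒n1 ·f  emit P0@[53:53]
[54] read 'b'  n1⇒n1 ·f  emit P0@[54:54]
[55] read 'a'  n1⇒n0 ·f
[56] read 'b'  n0⇒n1  emit P0@[56:56]
[57] read 'b'  n1⇒n1 ·f  emit P0@[57:57]
[58] read 'c'  n1⇒n2 ·f
[59] read 'c'  n2⇒n3  emit P1@[58:59]
[60] read 'a'  n3⇒n0 ·f
[61] read 'b'  n0⇒n1  emit P0@[61:61]
[62] read 'c'  n1⇒n2 ·f

Matches: [[1,0],[3,1],[4,1],[6,0],[7,0],[9,0],[11,0],[12,0],[14,0],[15,0],[17,0],[18,0],[19,0],[20,0],[22,1],[23,0],[25,0],[26,0],[27,0],[30,0],[35,1],[36,1],[39,1],[40,1],[41,0],[42,0],[44,1],[45,1],[46,0],[48,0],[50,0],[53,0],[54,0],[56,0],[57,0],[59,1],[61,0]]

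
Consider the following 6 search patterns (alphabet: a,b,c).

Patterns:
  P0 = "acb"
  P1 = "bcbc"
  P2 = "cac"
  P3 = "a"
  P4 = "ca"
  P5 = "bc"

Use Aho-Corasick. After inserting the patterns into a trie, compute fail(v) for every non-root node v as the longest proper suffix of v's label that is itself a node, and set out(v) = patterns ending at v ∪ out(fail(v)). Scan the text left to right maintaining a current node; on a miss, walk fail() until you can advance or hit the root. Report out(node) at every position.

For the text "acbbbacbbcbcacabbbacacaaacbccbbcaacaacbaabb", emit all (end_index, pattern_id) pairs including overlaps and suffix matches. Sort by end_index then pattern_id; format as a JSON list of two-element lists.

Build:
Trie nodes:
  0='ε' goto a→1 b→4 c→8
  1='a' goto c→2  [P3 ends]
  2='ac' goto b→3
  3='acb' goto ·  [P0 ends]
  4='b' goto c→5
  5='bc' goto b→6  [P5 ends]
  6='bcb' goto c→7
  7='bcbc' goto ·  [P1 ends]
  8='c' goto a→9
  9='ca' goto c→10  [P4 ends]
  10='cac' goto ·  [P2 ends]

BFS fail/out derivation:
  fail(1) 'a': from fail(0)=0 chase 'a': 0 ⇒ 0;  out={3}∪out(0)={3}
  fail(4) 'b': from fail(0)=0 chase 'b': 0 ⇒ 0;  out=∅∪out(0)=∅
  fail(8) 'c': from fail(0)=0 chase 'c': 0 ⇒ 0;  out=∅∪out(0)=∅
  fail(2) 'ac': from fail(1)=0 chase 'c': 0 ⇒ 8;  out=∅∪out(8)=∅
  fail(5) 'bc': from fail(4)=0 chase 'c': 0 ⇒ 8;  out={5}∪out(8)={5}
  fail(9) 'ca': from fail(8)=0 chase 'a': 0 ⇒ 1;  out={4}∪out(1)={3,4}
  fail(3) 'acb': from fail(2)=8 chase 'b': 8→0 ⇒ 4;  out={0}∪out(4)={0}
  fail(6) 'bcb': from fail(5)=8 chase 'b': 8→0 ⇒ 4;  out=∅∪out(4)=∅
  fail(10) 'cac': from fail(9)=1 chase 'c': 1 ⇒ 2;  out={2}∪out(2)={2}
  fail(7) 'bcbc': from fail(6)=4 chase 'c': 4 ⇒ 5;  out={1}∪out(5)={1,5}

Scan:
pos 0 'a': at 1  → match P3@[0:0]
pos 1 'c': at 2
pos 2 'b': at 3  → match P0@[0:2]
pos 3 'b': at 4 ·f
pos 4 'b': at 4 ·f
pos 5 'a': at 1 ·f  → match P3@[5:5]
pos 6 'c': at 2
pos 7 'b': at 3  → match P0@[5:7]
pos 8 'b': at 4 ·f
pos 9 'c': at 5  → match P5@[8:9]
pos 10 'b': at 6
pos 11 'c': at 7  → match P1@[8:11],P5@[10:11]
pos 12 'a': at 9 ·f  → match P3@[12:12],P4@[11:12]
pos 13 'c': at 10  → match P2@[11:13]
pos 14 'a': at 9 ·f  → match P3@[14:14],P4@[13:14]
pos 15 'b': at 4 ·f
pos 16 'b': at 4 ·f
pos 17 'b': at 4 ·f
pos 18 'a': at 1 ·f  → match P3@[18:18]
pos 19 'c': at 2
pos 20 'a': at 9 ·f  → match P3@[20:20],P4@[19:20]
pos 21 'c': at 10  → match P2@[19:21]
pos 22 'a': at 9 ·f  → match P3@[22:22],P4@[21:22]
pos 23 'a': at 1 ·f  → match P3@[23:23]
pos 24 'a': at 1 ·f  → match P3@[24:24]
pos 25 'c': at 2
pos 26 'b': at 3  → match P0@[24:26]
pos 27 'c': at 5 ·f  → match P5@[26:27]
pos 28 'c': at 8 ·f
pos 29 'b': at 4 ·f
pos 30 'b': at 4 ·f
pos 31 'c': at 5  → match P5@[30:31]
pos 32 'a': at 9 ·f  → match P3@[32:32],P4@[31:32]
pos 33 'a': at 1 ·f  → match P3@[33:33]
pos 34 'c': at 2
pos 35 'a': at 9 ·f  → match P3@[35:35],P4@[34:35]
pos 36 'a': at 1 ·f  → match P3@[36:36]
pos 37 'c': at 2
pos 38 'b': at 3  → match P0@[36:38]
pos 39 'a': at 1 ·f  → match P3@[39:39]
pos 40 'a': at 1 ·f  → match P3@[40:40]
pos 41 'b': at 4 ·f
pos 42 'b': at 4 ·f

All matches (sorted): [[0,3],[2,0],[5,3],[7,0],[9,5],[11,1],[11,5],[12,3],[12,4],[13,2],[14,3],[14,4],[18,3],[20,3],[20,4],[21,2],[22,3],[22,4],[23,3],[24,3],[26,0],[27,5],[31,5],[32,3],[32,4],[33,3],[35,3],[35,4],[36,3],[38,0],[39,3],[40,3]]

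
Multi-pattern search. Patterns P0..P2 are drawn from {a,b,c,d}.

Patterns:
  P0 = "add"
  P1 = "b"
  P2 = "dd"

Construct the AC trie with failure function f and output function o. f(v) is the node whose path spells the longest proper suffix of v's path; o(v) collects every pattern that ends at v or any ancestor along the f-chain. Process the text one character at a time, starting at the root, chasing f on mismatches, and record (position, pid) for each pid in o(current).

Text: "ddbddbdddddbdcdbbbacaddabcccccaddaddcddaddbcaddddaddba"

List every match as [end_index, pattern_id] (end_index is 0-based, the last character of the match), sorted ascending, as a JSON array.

Build automaton:
Trie nodes:
  n0 'ε': a→1 b→4 d→5
  n1 'a': d→2
  n2 'ad': d→3
  n3 'add': ·  ←P0
  n4 'b': ·  ←P1
  n5 'd': d→6
  n6 'dd': ·  ←P2

BFS fail/out derivation:
  fail(1) 'a': from fail(0)=0 chase 'a': 0 ⇒ 0;  out=∅∪out(0)=∅
  fail(4) 'b': from fail(0)=0 chase 'b': 0 ⇒ 0;  out={1}∪out(0)={1}
  fail(5) 'd': from fail(0)=0 chase 'd': 0 ⇒ 0;  out=∅∪out(0)=∅
  fail(2) 'ad': from fail(1)=0 chase 'd': 0 ⇒ 5;  out=∅∪out(5)=∅
  fail(6) 'dd': from fail(5)=0 chase 'd': 0 ⇒ 5;  out={2}∪out(5)={2}
  fail(3) 'add': from fail(2)=5 chase 'd': 5 ⇒ 6;  out={0}∪out(6)={0,2}

Run:
pos 0 'd': at 5
pos 1 'd': at 6  → match P2@[0:1]
pos 2 'b': at 4 (fail-walked)  → match P1@[2:2]
pos 3 'd': at 5 (fail-walked)
pos 4 'd': at 6  → match P2@[3:4]
pos 5 'b': at 4 (fail-walked)  → match P1@[5:5]
pos 6 'd': at 5 (fail-walked)
pos 7 'd': at 6  → match P2@[6:7]
pos 8 'd': at 6 (fail-walked)  → match P2@[7:8]
pos 9 'd': at 6 (fail-walked)  → match P2@[8:9]
pos 10 'd': at 6 (fail-walked)  → match P2@[9:10]
pos 11 'b': at 4 (fail-walked)  → match P1@[11:11]
pos 12 'd': at 5 (fail-walked)
pos 13 'c': at 0 (fail-walked)
pos 14 'd': at 5
pos 15 'b': at 4 (fail-walked)  → match P1@[15:15]
pos 16 'b': at 4 (fail-walked)  → match P1@[16:16]
pos 17 'b': at 4 (fail-walked)  → match P1@[17:17]
pos 18 'a': at 1 (fail-walked)
pos 19 'c': at 0 (fail-walked)
pos 20 'a': at 1
pos 21 'd': at 2
pos 22 'd': at 3  → match P0@[20:22],P2@[21:22]
pos 23 'a': at 1 (fail-walked)
pos 24 'b': at 4 (fail-walked)  → match P1@[24:24]
pos 25 'c': at 0 (fail-walked)
pos 26 'c': at 0
pos 27 'c': at 0
pos 28 'c': at 0
pos 29 'c': at 0
pos 30 'a': at 1
pos 31 'd': at 2
pos 32 'd': at 3  → match P0@[30:32],P2@[31:32]
pos 33 'a': at 1 (fail-walked)
pos 34 'd': at 2
pos 35 'd': at 3  → match P0@[33:35],P2@[34:35]
pos 36 'c': at 0 (fail-walked)
pos 37 'd': at 5
pos 38 'd': at 6  → match P2@[37:38]
pos 39 'a': at 1 (fail-walked)
pos 40 'd': at 2
pos 41 'd': at 3  → match P0@[39:41],P2@[40:41]
pos 42 'b': at 4 (fail-walked)  → match P1@[42:42]
pos 43 'c': at 0 (fail-walked)
pos 44 'a': at 1
pos 45 'd': at 2
pos 46 'd': at 3  → match P0@[44:46],P2@[45:46]
pos 47 'd': at 6 (fail-walked)  → match P2@[46:47]
pos 48 'd': at 6 (fail-walked)  → match P2@[47:48]
pos 49 'a': at 1 (fail-walked)
pos 50 'd': at 2
pos 51 'd': at 3  → match P0@[49:51],P2@[50:51]
pos 52 'b': at 4 (fail-walked)  → match P1@[52:52]
pos 53 'a': at 1 (fail-walked)

All matches (sorted): [[1,2],[2,1],[4,2],[5,1],[7,2],[8,2],[9,2],[10,2],[11,1],[15,1],[16,1],[17,1],[22,0],[22,2],[24,1],[32,0],[32,2],[35,0],[35,2],[38,2],[41,0],[41,2],[42,1],[46,0],[46,2],[47,2],[48,2],[51,0],[51,2],[52,1]]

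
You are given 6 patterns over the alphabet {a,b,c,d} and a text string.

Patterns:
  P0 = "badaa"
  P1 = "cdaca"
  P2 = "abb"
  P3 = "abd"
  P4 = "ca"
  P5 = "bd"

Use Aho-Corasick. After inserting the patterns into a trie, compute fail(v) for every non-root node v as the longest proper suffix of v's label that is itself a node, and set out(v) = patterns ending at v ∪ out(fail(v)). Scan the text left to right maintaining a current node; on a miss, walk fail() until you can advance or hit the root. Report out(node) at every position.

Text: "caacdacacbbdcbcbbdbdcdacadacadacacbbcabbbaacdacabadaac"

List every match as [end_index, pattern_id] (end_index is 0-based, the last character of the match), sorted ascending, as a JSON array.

Build:
Trie (insert patterns):
  n0 'ε': a→11 b→1 c→6
  n1 'b': a→2 d→16
  n2 'ba': d→3
  n3 'bad': a→4
  n4 'bada': a→5
  n5 'badaa': ·  [P0 ends]
  n6 'c': a→15 d→7
  n7 'cd': a→8
  n8 'cda': c→9
  n9 'cdac': a→10
  n10 'cdaca': ·  [P1 ends]
  n11 'a': b→12
  n12 'ab': b→13 d→14
  n13 'abb': ·  [P2 ends]
  n14 'abd': ·  [P3 ends]
  n15 'ca': ·  [P4 ends]
  n16 'bd': ·  [P5 ends]

BFS fail/out derivation:
  fail(1) 'b': from fail(0)=0 chase 'b': 0 ⇒ 0;  out=∅∪out(0)=∅
  fail(6) 'c': from fail(0)=0 chase 'c': 0 ⇒ 0;  out=∅∪out(0)=∅
  fail(11) 'a': from fail(0)=0 chase 'a': 0 ⇒ 0;  out=∅∪out(0)=∅
  fail(2) 'ba': from fail(1)=0 chase 'a': 0 ⇒ 11;  out=∅∪out(11)=∅
  fail(7) 'cd': from fail(6)=0 chase 'd': 0 ⇒ 0;  out=∅∪out(0)=∅
  fail(12) 'ab': from fail(11)=0 chase 'b': 0 ⇒ 1;  out=∅∪out(1)=∅
  fail(15) 'ca': from fail(6)=0 chase 'a': 0 ⇒ 11;  out={4}∪out(11)={4}
  fail(16) 'bd': from fail(1)=0 chase 'd': 0 ⇒ 0;  out={5}∪out(0)={5}
  fail(3) 'bad': from fail(2)=11 chase 'd': 11→0 ⇒ 0;  out=∅∪out(0)=∅
  fail(8) 'cda': from fail(7)=0 chase 'a': 0 ⇒ 11;  out=∅∪out(11)=∅
  fail(13) 'abb': from fail(12)=1 chase 'b': 1→0 ⇒ 1;  out={2}∪out(1)={2}
  fail(14) 'abd': from fail(12)=1 chase 'd': 1 ⇒ 16;  out={3}∪out(16)={3,5}
  fail(4) 'bada': from fail(3)=0 chase 'a': 0 ⇒ 11;  out=∅∪out(11)=∅
  fail(9) 'cdac': from fail(8)=11 chase 'c': 11→0 ⇒ 6;  out=∅∪out(6)=∅
  fail(5) 'badaa': from fail(4)=11 chase 'a': 11→0 ⇒ 11;  out={0}∪out(11)={0}
  fail(10) 'cdaca': from fail(9)=6 chase 'a': 6 ⇒ 15;  out={1}∪out(15)={1,4}

Scan:
pos 0 'c': at 6
pos 1 'a': at 15  emit P4@[0:1]
pos 2 'a': at 11 ·f
pos 3 'c': at 6 ·f
pos 4 'd': at 7
pos 5 'a': at 8
pos 6 'c': at 9
pos 7 'a': at 10  emit P1@[3:7],P4@[6:7]
pos 8 'c': at 6 ·f
pos 9 'b': at 1 ·f
pos 10 'b': at 1 ·f
pos 11 'd': at 16  emit P5@[10:11]
pos 12 'c': at 6 ·f
pos 13 'b': at 1 ·f
pos 14 'c': at 6 ·f
pos 15 'b': at 1 ·f
pos 16 'b': at 1 ·f
pos 17 'd': at 16  emit P5@[16:17]
pos 18 'b': at 1 ·f
pos 19 'd': at 16  emit P5@[18:19]
pos 20 'c': at 6 ·f
pos 21 'd': at 7
pos 22 'a': at 8
pos 23 'c': at 9
pos 24 'a': at 10  emit P1@[20:24],P4@[23:24]
pos 25 'd': at 0 ·f
pos 26 'a': at 11
pos 27 'c': at 6 ·f
pos 28 'a': at 15  emit P4@[27:28]
pos 29 'd': at 0 ·f
pos 30 'a': at 11
pos 31 'c': at 6 ·f
pos 32 'a': at 15  emit P4@[31:32]
pos 33 'c': at 6 ·f
pos 34 'b': at 1 ·f
pos 35 'b': at 1 ·f
pos 36 'c': at 6 ·f
pos 37 'a': at 15  emit P4@[36:37]
pos 38 'b': at 12 ·f
pos 39 'b': at 13  emit P2@[37:39]
pos 40 'b': at 1 ·f
pos 41 'a': at 2
pos 42 'a': at 11 ·f
pos 43 'c': at 6 ·f
pos 44 'd': at 7
pos 45 'a': at 8
pos 46 'c': at 9
pos 47 'a': at 10  emit P1@[43:47],P4@[46:47]
pos 48 'b': at 12 ·f
pos 49 'a': at 2 ·f
pos 50 'd': at 3
pos 51 'a': at 4
pos 52 'a': at 5  emit P0@[48:52]
pos 53 'c': at 6 ·f

Matches: [[1,4],[7,1],[7,4],[11,5],[17,5],[19,5],[24,1],[24,4],[28,4],[32,4],[37,4],[39,2],[47,1],[47,4],[52,0]]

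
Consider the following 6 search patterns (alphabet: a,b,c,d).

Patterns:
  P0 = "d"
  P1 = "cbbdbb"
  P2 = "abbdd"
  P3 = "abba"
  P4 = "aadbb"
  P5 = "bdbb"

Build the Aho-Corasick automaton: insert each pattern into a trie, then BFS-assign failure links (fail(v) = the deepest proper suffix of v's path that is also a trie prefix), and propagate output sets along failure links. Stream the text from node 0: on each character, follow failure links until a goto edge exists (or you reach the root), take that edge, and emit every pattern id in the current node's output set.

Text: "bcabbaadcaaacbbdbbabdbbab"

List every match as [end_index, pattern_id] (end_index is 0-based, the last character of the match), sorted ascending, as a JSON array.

Build:
Trie nodes:
  n0 'ε': a→8 b→18 c→2 d→1
  n1 'd': ·  [P0 ends]
  n2 'c': b→3
  n3 'cb': b→4
  n4 'cbb': d→5
  n5 'cbbd': b→6
  n6 'cbbdb': b→7
  n7 'cbbdbb': ·  [P1 ends]
  n8 'a': a→14 b→9
  n9 'ab': b→10
  n10 'abb': a→13 d→11
  n11 'abbd': d→12
  n12 'abbdd': ·  [P2 ends]
  n13 'abba': ·  [P3 ends]
  n14 'aa': d→15
  n15 'aad': b→16
  n16 'aadb': b→17
  n17 'aadbb': ·  [P4 ends]
  n18 'b': d→19
  n19 'bd': b→20
  n20 'bdb': b→21
  n21 'bdbb': ·  [P5 ends]

BFS fail/out derivation:
  n1('d'): parent n0 fail=0; on 'd' 0 → fail=0;  out {0}∪∅={0}
  n2('c'): parent n0 fail=0; on 'c' 0 → fail=0;  out ∅∪∅=∅
  n8('a'): parent n0 fail=0; on 'a' 0 → fail=0;  out ∅∪∅=∅
  n18('b'): parent n0 fail=0; on 'b' 0 → fail=0;  out ∅∪∅=∅
  n3('cb'): parent n2 fail=0; on 'b' 0 → fail=18;  out ∅∪∅=∅
  n9('ab'): parent n8 fail=0; on 'b' 0 → fail=18;  out ∅∪∅=∅
  n14('aa'): parent n8 fail=0; on 'a' 0 → fail=8;  out ∅∪∅=∅
  n19('bd'): parent n18 fail=0; on 'd' 0 → fail=1;  out ∅∪{0}={0}
  n4('cbb'): parent n3 fail=18; on 'b' 18→0 → fail=18;  out ∅∪∅=∅
  n10('abb'): parent n9 fail=18; on 'b' 18→0 → fail=18;  out ∅∪∅=∅
  n15('aad'): parent n14 fail=8; on 'd' 8→0 → fail=1;  out ∅∪{0}={0}
  n20('bdb'): parent n19 fail=1; on 'b' 1→0 → fail=18;  out ∅∪∅=∅
  n5('cbbd'): parent n4 fail=18; on 'd' 18 → fail=19;  out ∅∪{0}={0}
  n11('abbd'): parent n10 fail=18; on 'd' 18 → fail=19;  out ∅∪{0}={0}
  n13('abba'): parent n10 fail=18; on 'a' 18→0 → fail=8;  out {3}∪∅={3}
  n16('aadb'): parent n15 fail=1; on 'b' 1→0 → fail=18;  out ∅∪∅=∅
  n21('bdbb'): parent n20 fail=18; on 'b' 18→0 → fail=18;  out {5}∪∅={5}
  n6('cbbdb'): parent n5 fail=19; on 'b' 19 → fail=20;  out ∅∪∅=∅
  n12('abbdd'): parent n11 fail=19; on 'd' 19→1→0 → fail=1;  out {2}∪{0}={0,2}
  n17('aadbb'): parent n16 fail=18; on 'b' 18→0 → fail=18;  out {4}∪∅={4}
  n7('cbbdbb'): parent n6 fail=20; on 'b' 20 → fail=21;  out {1}∪{5}={1,5}

Text stream:
i=0 'b': node 0→18
i=1 'c': node 18→2 ·f
i=2 'a': node 2→8 ·f
i=3 'b': node 8→9
i=4 'b': node 9→10
i=5 'a': node 10→13  ** P3@[2:5]
i=6 'a': node 13→14 ·f
i=7 'd': node 14→15  ** P0@[7:7]
i=8 'c': node 15→2 ·f
i=9 'a': node 2→8 ·f
i=10 'a': node 8→14
i=11 'a': node 14→14 ·f
i=12 'c': node 14→2 ·f
i=13 'b': node 2→3
i=14 'b': node 3→4
i=15 'd': node 4→5  ** P0@[15:15]
i=16 'b': node 5→6
i=17 'b': node 6→7  ** P1@[12:17],P5@[14:17]
i=18 'a': node 7→8 ·f
i=19 'b': node 8→9
i=20 'd': node 9→19 ·f  ** P0@[20:20]
i=21 'b': node 19→20
i=22 'b': node 20→21  ** P5@[19:22]
i=23 'a': node 21→8 ·f
i=24 'b': node 8→9

All matches (sorted): [[5,3],[7,0],[15,0],[17,1],[17,5],[20,0],[22,5]]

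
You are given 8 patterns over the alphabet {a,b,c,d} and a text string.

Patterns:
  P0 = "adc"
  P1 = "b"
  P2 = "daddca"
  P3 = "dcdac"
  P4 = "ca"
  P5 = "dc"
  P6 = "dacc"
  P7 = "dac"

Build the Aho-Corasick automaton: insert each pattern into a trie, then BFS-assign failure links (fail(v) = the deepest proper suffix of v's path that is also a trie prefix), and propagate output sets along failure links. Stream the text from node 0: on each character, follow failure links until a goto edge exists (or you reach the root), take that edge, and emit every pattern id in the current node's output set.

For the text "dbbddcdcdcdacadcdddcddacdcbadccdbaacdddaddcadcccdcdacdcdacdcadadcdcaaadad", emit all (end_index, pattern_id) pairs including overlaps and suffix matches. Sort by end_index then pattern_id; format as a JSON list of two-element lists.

Construct AC machine:
Trie nodes:
  0='ε' goto a→1 b→4 c→15 d→5
  1='a' goto d→2
  2='ad' goto c→3
  3='adc' goto ·  [P0 ends]
  4='b' goto ·  [P1 ends]
  5='d' goto a→6 c→11
  6='da' goto c→17 d→7
  7='dad' goto d→8
  8='dadd' goto c→9
  9='daddc' goto a→10
  10='daddca' goto ·  [P2 ends]
  11='dc' goto d→12  [P5 ends]
  12='dcd' goto a→13
  13='dcda' goto c→14
  14='dcdac' goto ·  [P3 ends]
  15='c' goto a→16
  16='ca' goto ·  [P4 ends]
  17='dac' goto c→18  [P7 ends]
  18='dacc' goto ·  [P6 ends]

Failure links (BFS by depth):
  fail(1) 'a': from fail(0)=0 chase 'a': 0 ⇒ 0;  out=∅∪out(0)=∅
  fail(4) 'b': from fail(0)=0 chase 'b': 0 ⇒ 0;  out={1}∪out(0)={1}
  fail(5) 'd': from fail(0)=0 chase 'd': 0 ⇒ 0;  out=∅∪out(0)=∅
  fail(15) 'c': from fail(0)=0 chase 'c': 0 ⇒ 0;  out=∅∪out(0)=∅
  fail(2) 'ad': from fail(1)=0 chase 'd': 0 ⇒ 5;  out=∅∪out(5)=∅
  fail(6) 'da': from fail(5)=0 chase 'a': 0 ⇒ 1;  out=∅∪out(1)=∅
  fail(11) 'dc': from fail(5)=0 chase 'c': 0 ⇒ 15;  out={5}∪out(15)={5}
  fail(16) 'ca': from fail(15)=0 chase 'a': 0 ⇒ 1;  out={4}∪out(1)={4}
  fail(3) 'adc': from fail(2)=5 chase 'c': 5 ⇒ 11;  out={0}∪out(11)={0,5}
  fail(7) 'dad': from fail(6)=1 chase 'd': 1 ⇒ 2;  out=∅∪out(2)=∅
  fail(12) 'dcd': from fail(11)=15 chase 'd': 15→0 ⇒ 5;  out=∅∪out(5)=∅
  fail(17) 'dac': from fail(6)=1 chase 'c': 1→0 ⇒ 15;  out={7}∪out(15)={7}
  fail(8) 'dadd': from fail(7)=2 chase 'd': 2→5→0 ⇒ 5;  out=∅∪out(5)=∅
  fail(13) 'dcda': from fail(12)=5 chase 'a': 5 ⇒ 6;  out=∅∪out(6)=∅
  fail(18) 'dacc': from fail(17)=15 chase 'c': 15→0 ⇒ 15;  out={6}∪out(15)={6}
  fail(9) 'daddc': from fail(8)=5 chase 'c': 5 ⇒ 11;  out=∅∪out(11)={5}
  fail(14) 'dcdac': from fail(13)=6 chase 'c': 6 ⇒ 17;  out={3}∪out(17)={3,7}
  fail(10) 'daddca': from fail(9)=11 chase 'a': 11→15 ⇒ 16;  out={2}∪out(16)={2,4}

Scan:
pos 0 'd': at 5
pos 1 'b': at 4 (via fail)  → match P1@[1:1]
pos 2 'b': at 4 (via fail)  → match P1@[2:2]
pos 3 'd': at 5 (via fail)
pos 4 'd': at 5 (via fail)
pos 5 'c': at 11  → match P5@[4:5]
pos 6 'd': at 12
pos 7 'c': at 11 (via fail)  → match P5@[6:7]
pos 8 'd': at 12
pos 9 'c': at 11 (via fail)  → match P5@[8:9]
pos 10 'd': at 12
pos 11 'a': at 13
pos 12 'c': at 14  → match P3@[8:12],P7@[10:12]
pos 13 'a': at 16 (via fail)  → match P4@[12:13]
pos 14 'd': at 2 (via fail)
pos 15 'c': at 3  → match P0@[13:15],P5@[14:15]
pos 16 'd': at 12 (via fail)
pos 17 'd': at 5 (via fail)
pos 18 'd': at 5 (via fail)
pos 19 'c': at 11  → match P5@[18:19]
pos 20 'd': at 12
pos 21 'd': at 5 (via fail)
pos 22 'a': at 6
pos 23 'c': at 17  → match P7@[21:23]
pos 24 'd': at 5 (via fail)
pos 25 'c': at 11  → match P5@[24:25]
pos 26 'b': at 4 (via fail)  → match P1@[26:26]
pos 27 'a': at 1 (via fail)
pos 28 'd': at 2
pos 29 'c': at 3  → match P0@[27:29],P5@[28:29]
pos 30 'c': at 15 (via fail)
pos 31 'd': at 5 (via fail)
pos 32 'b': at 4 (via fail)  → match P1@[32:32]
pos 33 'a': at 1 (via fail)
pos 34 'a': at 1 (via fail)
pos 35 'c': at 15 (via fail)
pos 36 'd': at 5 (via fail)
pos 37 'd': at 5 (via fail)
pos 38 'd': at 5 (via fail)
pos 39 'a': at 6
pos 40 'd': at 7
pos 41 'd': at 8
pos 42 'c': at 9  → match P5@[41:42]
pos 43 'a': at 10  → match P2@[38:43],P4@[42:43]
pos 44 'd': at 2 (via fail)
pos 45 'c': at 3  → match P0@[43:45],P5@[44:45]
pos 46 'c': at 15 (via fail)
pos 47 'c': at 15 (via fail)
pos 48 'd': at 5 (via fail)
pos 49 'c': at 11  → match P5@[48:49]
pos 50 'd': at 12
pos 51 'a': at 13
pos 52 'c': at 14  → match P3@[48:52],P7@[50:52]
pos 53 'd': at 5 (via fail)
pos 54 'c': at 11  → match P5@[53:54]
pos 55 'd': at 12
pos 56 'a': at 13
pos 57 'c': at 14  → match P3@[53:57],P7@[55:57]
pos 58 'd': at 5 (via fail)
pos 59 'c': at 11  → match P5@[58:59]
pos 60 'a': at 16 (via fail)  → match P4@[59:60]
pos 61 'd': at 2 (via fail)
pos 62 'a': at 6 (via fail)
pos 63 'd': at 7
pos 64 'c': at 3 (via fail)  → match P0@[62:64],P5@[63:64]
pos 65 'd': at 12 (via fail)
pos 66 'c': at 11 (via fail)  → match P5@[65:66]
pos 67 'a': at 16 (via fail)  → match P4@[66:67]
pos 68 'a': at 1 (via fail)
pos 69 'a': at 1 (via fail)
pos 70 'd': at 2
pos 71 'a': at 6 (via fail)
pos 72 'd': at 7

All matches (sorted): [[1,1],[2,1],[5,5],[7,5],[9,5],[12,3],[12,7],[13,4],[15,0],[15,5],[19,5],[23,7],[25,5],[26,1],[29,0],[29,5],[32,1],[42,5],[43,2],[43,4],[45,0],[45,5],[49,5],[52,3],[52,7],[54,5],[57,3],[57,7],[59,5],[60,4],[64,0],[64,5],[66,5],[67,4]]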